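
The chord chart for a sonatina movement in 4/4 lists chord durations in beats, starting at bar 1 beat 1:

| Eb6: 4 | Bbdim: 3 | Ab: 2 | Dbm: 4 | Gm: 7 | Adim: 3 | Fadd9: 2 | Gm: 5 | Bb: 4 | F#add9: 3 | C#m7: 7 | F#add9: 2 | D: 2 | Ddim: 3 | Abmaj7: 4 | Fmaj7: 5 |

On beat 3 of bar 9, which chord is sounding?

F#add9

Beat 3 of bar 9 is beat (9−1)×4 + 3 = 35 overall.
Running totals: Eb6 ends at 4, Bbdim ends at 7, Ab ends at 9, Dbm ends at 13, Gm ends at 20, Adim ends at 23, Fadd9 ends at 25, Gm ends at 30, Bb ends at 34, F#add9 ends at 37.
Beat 35 falls within F#add9.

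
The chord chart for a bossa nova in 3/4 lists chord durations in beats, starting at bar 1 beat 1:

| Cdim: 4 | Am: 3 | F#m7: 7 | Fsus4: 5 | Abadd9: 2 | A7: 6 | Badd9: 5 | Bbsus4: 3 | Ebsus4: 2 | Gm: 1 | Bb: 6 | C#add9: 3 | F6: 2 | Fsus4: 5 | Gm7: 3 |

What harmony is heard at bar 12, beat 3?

Ebsus4

Beat 3 of bar 12 is beat (12−1)×3 + 3 = 36 overall.
Running totals: Cdim ends at 4, Am ends at 7, F#m7 ends at 14, Fsus4 ends at 19, Abadd9 ends at 21, A7 ends at 27, Badd9 ends at 32, Bbsus4 ends at 35, Ebsus4 ends at 37.
Beat 36 falls within Ebsus4.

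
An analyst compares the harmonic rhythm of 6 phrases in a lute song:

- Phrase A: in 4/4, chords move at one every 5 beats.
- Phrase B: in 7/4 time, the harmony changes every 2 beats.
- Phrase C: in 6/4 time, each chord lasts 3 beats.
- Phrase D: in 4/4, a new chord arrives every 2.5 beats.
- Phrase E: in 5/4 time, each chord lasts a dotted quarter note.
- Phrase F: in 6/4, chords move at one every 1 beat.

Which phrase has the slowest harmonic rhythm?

Phrase A

A: 4/5 = 0.8 chords/bar.
B: 7/2 = 3.5 chords/bar.
C: 6/3 = 2 chords/bar.
D: 4/2.5 = 1.6 chords/bar.
E: 5/1.5 = 10/3 chords/bar.
F: 6/1 = 6 chords/bar.
Slowest is A at 0.8 chords/bar.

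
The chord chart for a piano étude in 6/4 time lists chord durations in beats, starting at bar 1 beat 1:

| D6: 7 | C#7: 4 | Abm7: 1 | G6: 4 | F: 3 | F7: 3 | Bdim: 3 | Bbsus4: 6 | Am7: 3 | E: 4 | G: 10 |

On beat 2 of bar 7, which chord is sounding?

E

Beat 2 of bar 7 is beat (7−1)×6 + 2 = 38 overall.
Running totals: D6 ends at 7, C#7 ends at 11, Abm7 ends at 12, G6 ends at 16, F ends at 19, F7 ends at 22, Bdim ends at 25, Bbsus4 ends at 31, Am7 ends at 34, E ends at 38.
Beat 38 falls within E.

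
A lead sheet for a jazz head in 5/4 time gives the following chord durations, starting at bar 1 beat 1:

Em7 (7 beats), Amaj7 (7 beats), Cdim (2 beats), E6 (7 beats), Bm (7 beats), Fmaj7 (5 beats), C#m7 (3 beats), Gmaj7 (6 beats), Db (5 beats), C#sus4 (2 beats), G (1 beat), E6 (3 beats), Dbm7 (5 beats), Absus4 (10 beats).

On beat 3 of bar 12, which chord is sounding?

Beat 3 of bar 12 is beat (12−1)×5 + 3 = 58 overall.
Running totals: Em7 ends at 7, Amaj7 ends at 14, Cdim ends at 16, E6 ends at 23, Bm ends at 30, Fmaj7 ends at 35, C#m7 ends at 38, Gmaj7 ends at 44, Db ends at 49, C#sus4 ends at 51, G ends at 52, E6 ends at 55, Dbm7 ends at 60.
Beat 58 falls within Dbm7.

Dbm7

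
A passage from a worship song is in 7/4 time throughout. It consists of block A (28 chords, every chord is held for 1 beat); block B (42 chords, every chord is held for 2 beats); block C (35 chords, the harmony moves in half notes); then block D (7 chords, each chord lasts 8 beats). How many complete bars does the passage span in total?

A: 28 × 1 = 28 beats = 4 bars.
B: 42 × 2 = 84 beats = 12 bars.
C: 35 × 2 = 70 beats = 10 bars.
D: 7 × 8 = 56 beats = 8 bars.
Total: 4 + 12 + 10 + 8 = 34 bars.

34 bars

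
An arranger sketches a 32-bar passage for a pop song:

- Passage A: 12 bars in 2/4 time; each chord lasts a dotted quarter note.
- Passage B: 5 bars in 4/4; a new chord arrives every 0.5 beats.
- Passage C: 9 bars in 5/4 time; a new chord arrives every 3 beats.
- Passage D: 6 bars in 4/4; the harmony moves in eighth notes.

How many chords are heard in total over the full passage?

119 chords

A: 12 bars × 2 beats = 24 beats; 1.5 beats/chord → 16 chords.
B: 5 bars × 4 beats = 20 beats; 0.5 beats/chord → 40 chords.
C: 9 bars × 5 beats = 45 beats; 3 beats/chord → 15 chords.
D: 6 bars × 4 beats = 24 beats; 0.5 beats/chord → 48 chords.
Total: 16 + 40 + 15 + 48 = 119.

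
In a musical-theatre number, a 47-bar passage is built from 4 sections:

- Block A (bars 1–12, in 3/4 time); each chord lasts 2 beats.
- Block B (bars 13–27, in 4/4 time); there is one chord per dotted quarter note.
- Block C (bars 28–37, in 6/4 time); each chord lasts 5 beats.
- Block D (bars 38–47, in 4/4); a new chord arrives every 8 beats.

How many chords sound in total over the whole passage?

75 chords

A has 36 beats and chords last 2 each, so 18 chords.
B has 60 beats and chords last 1.5 each, so 40 chords.
C has 60 beats and chords last 5 each, so 12 chords.
D has 40 beats and chords last 8 each, so 5 chords.
Total: 18 + 40 + 12 + 5 = 75.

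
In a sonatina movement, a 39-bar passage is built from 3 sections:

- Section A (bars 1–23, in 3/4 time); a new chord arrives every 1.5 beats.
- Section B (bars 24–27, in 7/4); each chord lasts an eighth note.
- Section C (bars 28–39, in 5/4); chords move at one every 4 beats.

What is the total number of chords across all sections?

A has 69 beats and chords last 1.5 each, so 46 chords.
B has 28 beats and chords last 0.5 each, so 56 chords.
C has 60 beats and chords last 4 each, so 15 chords.
Total: 46 + 56 + 15 = 117.

117 chords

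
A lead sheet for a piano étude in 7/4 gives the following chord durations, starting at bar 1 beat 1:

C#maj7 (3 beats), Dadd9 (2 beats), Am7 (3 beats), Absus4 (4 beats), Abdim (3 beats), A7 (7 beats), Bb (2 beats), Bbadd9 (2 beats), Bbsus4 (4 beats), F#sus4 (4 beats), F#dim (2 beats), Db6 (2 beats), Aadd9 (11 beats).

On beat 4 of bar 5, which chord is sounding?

F#sus4

Beat 4 of bar 5 is beat (5−1)×7 + 4 = 32 overall.
Running totals: C#maj7 ends at 3, Dadd9 ends at 5, Am7 ends at 8, Absus4 ends at 12, Abdim ends at 15, A7 ends at 22, Bb ends at 24, Bbadd9 ends at 26, Bbsus4 ends at 30, F#sus4 ends at 34.
Beat 32 falls within F#sus4.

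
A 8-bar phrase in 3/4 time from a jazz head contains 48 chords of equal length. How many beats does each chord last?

8 bars × 3 beats/bar = 24 beats total.
24 beats ÷ 48 chords = 0.5 beats per chord.
(That is an eighth note.)

0.5 beats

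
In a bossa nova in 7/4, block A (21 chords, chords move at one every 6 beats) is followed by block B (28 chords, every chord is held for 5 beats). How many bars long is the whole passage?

38 bars

A: 21 × 6 = 126 beats = 18 bars.
B: 28 × 5 = 140 beats = 20 bars.
Total: 18 + 20 = 38 bars.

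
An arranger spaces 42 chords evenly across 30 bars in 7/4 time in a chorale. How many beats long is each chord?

30 bars × 7 beats/bar = 210 beats total.
210 beats ÷ 42 chords = 5 beats per chord.

5 beats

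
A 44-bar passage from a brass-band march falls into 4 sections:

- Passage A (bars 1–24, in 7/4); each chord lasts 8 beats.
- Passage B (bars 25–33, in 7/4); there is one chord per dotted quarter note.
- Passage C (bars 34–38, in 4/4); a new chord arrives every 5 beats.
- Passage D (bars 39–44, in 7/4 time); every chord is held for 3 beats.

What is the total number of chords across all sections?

A: 24·7 = 168 beats, 168/8 = 21 chords.
B: 9·7 = 63 beats, 63/1.5 = 42 chords.
C: 5·4 = 20 beats, 20/5 = 4 chords.
D: 6·7 = 42 beats, 42/3 = 14 chords.
Total: 21 + 42 + 4 + 14 = 81.

81 chords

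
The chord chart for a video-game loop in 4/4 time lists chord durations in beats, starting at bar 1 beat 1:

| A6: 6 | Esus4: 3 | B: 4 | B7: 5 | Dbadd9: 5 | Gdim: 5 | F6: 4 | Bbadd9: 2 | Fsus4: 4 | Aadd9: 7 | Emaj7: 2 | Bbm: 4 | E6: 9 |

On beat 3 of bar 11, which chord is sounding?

Aadd9

Beat 3 of bar 11 is beat (11−1)×4 + 3 = 43 overall.
Running totals: A6 ends at 6, Esus4 ends at 9, B ends at 13, B7 ends at 18, Dbadd9 ends at 23, Gdim ends at 28, F6 ends at 32, Bbadd9 ends at 34, Fsus4 ends at 38, Aadd9 ends at 45.
Beat 43 falls within Aadd9.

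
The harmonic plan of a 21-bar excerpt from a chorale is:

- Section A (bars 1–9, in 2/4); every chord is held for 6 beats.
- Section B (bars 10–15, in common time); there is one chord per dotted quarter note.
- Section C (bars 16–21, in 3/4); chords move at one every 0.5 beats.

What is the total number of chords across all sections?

55 chords

A: 9·2 = 18 beats, 18/6 = 3 chords.
B: 6·4 = 24 beats, 24/1.5 = 16 chords.
C: 6·3 = 18 beats, 18/0.5 = 36 chords.
Total: 3 + 16 + 36 = 55.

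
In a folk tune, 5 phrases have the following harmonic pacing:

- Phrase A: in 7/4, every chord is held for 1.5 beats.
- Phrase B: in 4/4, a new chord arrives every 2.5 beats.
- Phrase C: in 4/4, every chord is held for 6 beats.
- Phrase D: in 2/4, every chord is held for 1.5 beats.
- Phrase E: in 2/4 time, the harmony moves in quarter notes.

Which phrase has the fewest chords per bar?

A: each chord is 1.5 beats in 7/4, so 14/3 per bar.
B: each chord is 2.5 beats in 4/4, so 1.6 per bar.
C: each chord is 6 beats in 4/4, so 2/3 per bar.
D: each chord is 1.5 beats in 2/4, so 4/3 per bar.
E: each chord is 1 beat in 2/4, so 2 per bar.
Slowest is C at 2/3 chords/bar.

Phrase C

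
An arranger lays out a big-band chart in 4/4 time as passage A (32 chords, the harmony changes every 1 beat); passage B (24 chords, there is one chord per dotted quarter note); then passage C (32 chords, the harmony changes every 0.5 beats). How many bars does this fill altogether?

A: 32 × 1 = 32 beats = 8 bars.
B: 24 × 1.5 = 36 beats = 9 bars.
C: 32 × 0.5 = 16 beats = 4 bars.
Total: 8 + 9 + 4 = 21 bars.

21 bars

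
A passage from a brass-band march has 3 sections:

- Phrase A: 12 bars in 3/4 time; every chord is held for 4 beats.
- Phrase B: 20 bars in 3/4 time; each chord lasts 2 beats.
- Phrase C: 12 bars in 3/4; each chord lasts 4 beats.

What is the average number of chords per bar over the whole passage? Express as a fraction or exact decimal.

12/11 chords per bar

A: 12 bars of 3 beats is 36 beats; at 4 beats each that's 9 chords.
B: 20 bars of 3 beats is 60 beats; at 2 beats each that's 30 chords.
C: 12 bars of 3 beats is 36 beats; at 4 beats each that's 9 chords.
Overall: 48 chords over 44 bars → 48/44 = 12/11 chords per bar.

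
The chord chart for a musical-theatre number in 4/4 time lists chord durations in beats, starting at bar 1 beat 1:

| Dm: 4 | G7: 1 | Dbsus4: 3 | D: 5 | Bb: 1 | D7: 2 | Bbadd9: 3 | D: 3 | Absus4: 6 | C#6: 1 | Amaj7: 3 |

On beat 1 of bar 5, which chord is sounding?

Bbadd9

Beat 1 of bar 5 is beat (5−1)×4 + 1 = 17 overall.
Running totals: Dm ends at 4, G7 ends at 5, Dbsus4 ends at 8, D ends at 13, Bb ends at 14, D7 ends at 16, Bbadd9 ends at 19.
Beat 17 falls within Bbadd9.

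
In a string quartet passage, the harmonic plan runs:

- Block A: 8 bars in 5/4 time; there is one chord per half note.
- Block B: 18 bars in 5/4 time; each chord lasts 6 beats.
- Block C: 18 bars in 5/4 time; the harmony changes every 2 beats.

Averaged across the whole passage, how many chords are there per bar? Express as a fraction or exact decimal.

20/11 chords per bar

A: 8 bars of 5 beats is 40 beats; at 2 beats each that's 20 chords.
B: 18 bars of 5 beats is 90 beats; at 6 beats each that's 15 chords.
C: 18 bars of 5 beats is 90 beats; at 2 beats each that's 45 chords.
Overall: 80 chords over 44 bars → 80/44 = 20/11 chords per bar.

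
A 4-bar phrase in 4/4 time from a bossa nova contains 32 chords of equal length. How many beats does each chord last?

4 bars × 4 beats/bar = 16 beats total.
16 beats ÷ 32 chords = 0.5 beats per chord.
(That is an eighth note.)

0.5 beats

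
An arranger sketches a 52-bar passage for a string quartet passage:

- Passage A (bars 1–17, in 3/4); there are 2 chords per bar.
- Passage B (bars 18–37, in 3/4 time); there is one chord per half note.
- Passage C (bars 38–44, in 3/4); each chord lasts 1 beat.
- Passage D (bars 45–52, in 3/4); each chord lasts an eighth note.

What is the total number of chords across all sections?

133 chords

A: 17 bars × 3 beats = 51 beats; 1.5 beats/chord → 34 chords.
B: 20 bars × 3 beats = 60 beats; 2 beats/chord → 30 chords.
C: 7 bars × 3 beats = 21 beats; 1 beat/chord → 21 chords.
D: 8 bars × 3 beats = 24 beats; 0.5 beats/chord → 48 chords.
Total: 34 + 30 + 21 + 48 = 133.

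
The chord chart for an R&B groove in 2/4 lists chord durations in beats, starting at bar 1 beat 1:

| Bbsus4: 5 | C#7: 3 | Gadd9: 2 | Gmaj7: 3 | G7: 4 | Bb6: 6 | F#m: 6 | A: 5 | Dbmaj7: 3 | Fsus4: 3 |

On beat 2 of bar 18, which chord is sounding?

Dbmaj7

Beat 2 of bar 18 is beat (18−1)×2 + 2 = 36 overall.
Running totals: Bbsus4 ends at 5, C#7 ends at 8, Gadd9 ends at 10, Gmaj7 ends at 13, G7 ends at 17, Bb6 ends at 23, F#m ends at 29, A ends at 34, Dbmaj7 ends at 37.
Beat 36 falls within Dbmaj7.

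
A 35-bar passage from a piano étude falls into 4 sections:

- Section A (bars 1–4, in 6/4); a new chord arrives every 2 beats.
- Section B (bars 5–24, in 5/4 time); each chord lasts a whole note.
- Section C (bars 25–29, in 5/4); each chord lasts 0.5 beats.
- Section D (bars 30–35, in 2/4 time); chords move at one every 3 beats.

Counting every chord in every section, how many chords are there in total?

A: 4 bars × 6 beats = 24 beats; 2 beats/chord → 12 chords.
B: 20 bars × 5 beats = 100 beats; 4 beats/chord → 25 chords.
C: 5 bars × 5 beats = 25 beats; 0.5 beats/chord → 50 chords.
D: 6 bars × 2 beats = 12 beats; 3 beats/chord → 4 chords.
Total: 12 + 25 + 50 + 4 = 91.

91 chords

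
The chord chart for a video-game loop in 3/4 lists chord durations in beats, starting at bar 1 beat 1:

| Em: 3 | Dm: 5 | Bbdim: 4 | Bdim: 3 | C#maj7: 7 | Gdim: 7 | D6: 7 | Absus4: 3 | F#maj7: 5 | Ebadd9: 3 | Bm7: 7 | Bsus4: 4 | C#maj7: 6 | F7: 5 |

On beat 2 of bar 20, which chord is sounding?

C#maj7

Beat 2 of bar 20 is beat (20−1)×3 + 2 = 59 overall.
Running totals: Em ends at 3, Dm ends at 8, Bbdim ends at 12, Bdim ends at 15, C#maj7 ends at 22, Gdim ends at 29, D6 ends at 36, Absus4 ends at 39, F#maj7 ends at 44, Ebadd9 ends at 47, Bm7 ends at 54, Bsus4 ends at 58, C#maj7 ends at 64.
Beat 59 falls within C#maj7.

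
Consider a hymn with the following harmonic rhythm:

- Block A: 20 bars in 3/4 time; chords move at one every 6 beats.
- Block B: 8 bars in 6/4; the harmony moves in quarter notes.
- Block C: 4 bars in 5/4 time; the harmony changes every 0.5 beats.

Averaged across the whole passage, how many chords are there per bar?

A: 20 bars of 3 beats is 60 beats; at 6 beats each that's 10 chords.
B: 8 bars of 6 beats is 48 beats; at 1 beat each that's 48 chords.
C: 4 bars of 5 beats is 20 beats; at 0.5 beats each that's 40 chords.
Overall: 98 chords over 32 bars → 98/32 = 49/16 chords per bar.

49/16 chords per bar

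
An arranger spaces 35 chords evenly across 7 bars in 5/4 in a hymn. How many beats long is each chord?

7 bars × 5 beats/bar = 35 beats total.
35 beats ÷ 35 chords = 1 beats per chord.
(That is a quarter note.)

1 beat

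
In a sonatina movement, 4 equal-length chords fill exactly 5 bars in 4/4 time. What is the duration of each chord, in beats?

5 bars × 4 beats/bar = 20 beats total.
20 beats ÷ 4 chords = 5 beats per chord.

5 beats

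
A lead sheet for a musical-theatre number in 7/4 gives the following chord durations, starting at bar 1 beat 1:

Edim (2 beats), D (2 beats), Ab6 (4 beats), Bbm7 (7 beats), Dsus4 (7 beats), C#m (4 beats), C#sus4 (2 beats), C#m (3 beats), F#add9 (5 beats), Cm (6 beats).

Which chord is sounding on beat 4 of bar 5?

F#add9

Beat 4 of bar 5 is beat (5−1)×7 + 4 = 32 overall.
Running totals: Edim ends at 2, D ends at 4, Ab6 ends at 8, Bbm7 ends at 15, Dsus4 ends at 22, C#m ends at 26, C#sus4 ends at 28, C#m ends at 31, F#add9 ends at 36.
Beat 32 falls within F#add9.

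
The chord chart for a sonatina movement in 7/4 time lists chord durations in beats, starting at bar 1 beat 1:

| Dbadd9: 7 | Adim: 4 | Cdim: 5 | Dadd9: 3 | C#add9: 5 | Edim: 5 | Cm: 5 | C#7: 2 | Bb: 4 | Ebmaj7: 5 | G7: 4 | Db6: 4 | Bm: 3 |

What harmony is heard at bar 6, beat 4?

Beat 4 of bar 6 is beat (6−1)×7 + 4 = 39 overall.
Running totals: Dbadd9 ends at 7, Adim ends at 11, Cdim ends at 16, Dadd9 ends at 19, C#add9 ends at 24, Edim ends at 29, Cm ends at 34, C#7 ends at 36, Bb ends at 40.
Beat 39 falls within Bb.

Bb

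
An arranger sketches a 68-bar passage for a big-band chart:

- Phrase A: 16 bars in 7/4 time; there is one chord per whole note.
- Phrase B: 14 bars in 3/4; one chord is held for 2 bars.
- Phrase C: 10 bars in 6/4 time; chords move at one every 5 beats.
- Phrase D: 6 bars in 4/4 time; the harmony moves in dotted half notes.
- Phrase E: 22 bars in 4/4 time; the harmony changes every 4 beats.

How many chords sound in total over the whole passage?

A: 16·7 = 112 beats, 112/4 = 28 chords.
B: 14·3 = 42 beats, 42/6 = 7 chords.
C: 10·6 = 60 beats, 60/5 = 12 chords.
D: 6·4 = 24 beats, 24/3 = 8 chords.
E: 22·4 = 88 beats, 88/4 = 22 chords.
Total: 28 + 7 + 12 + 8 + 22 = 77.

77 chords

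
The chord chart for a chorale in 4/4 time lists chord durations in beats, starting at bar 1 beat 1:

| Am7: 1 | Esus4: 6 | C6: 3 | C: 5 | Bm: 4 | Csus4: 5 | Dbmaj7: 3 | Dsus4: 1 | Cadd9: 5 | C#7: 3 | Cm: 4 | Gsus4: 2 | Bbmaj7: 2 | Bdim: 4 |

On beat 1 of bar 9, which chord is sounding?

Beat 1 of bar 9 is beat (9−1)×4 + 1 = 33 overall.
Running totals: Am7 ends at 1, Esus4 ends at 7, C6 ends at 10, C ends at 15, Bm ends at 19, Csus4 ends at 24, Dbmaj7 ends at 27, Dsus4 ends at 28, Cadd9 ends at 33.
Beat 33 falls within Cadd9.

Cadd9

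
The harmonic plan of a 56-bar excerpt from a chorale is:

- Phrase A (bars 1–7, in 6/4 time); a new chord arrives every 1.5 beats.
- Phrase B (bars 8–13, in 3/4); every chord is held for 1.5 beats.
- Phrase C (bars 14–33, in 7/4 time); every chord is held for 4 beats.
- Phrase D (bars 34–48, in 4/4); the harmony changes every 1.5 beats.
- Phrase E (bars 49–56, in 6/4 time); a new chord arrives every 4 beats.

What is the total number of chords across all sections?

127 chords

A has 42 beats and chords last 1.5 each, so 28 chords.
B has 18 beats and chords last 1.5 each, so 12 chords.
C has 140 beats and chords last 4 each, so 35 chords.
D has 60 beats and chords last 1.5 each, so 40 chords.
E has 48 beats and chords last 4 each, so 12 chords.
Total: 28 + 12 + 35 + 40 + 12 = 127.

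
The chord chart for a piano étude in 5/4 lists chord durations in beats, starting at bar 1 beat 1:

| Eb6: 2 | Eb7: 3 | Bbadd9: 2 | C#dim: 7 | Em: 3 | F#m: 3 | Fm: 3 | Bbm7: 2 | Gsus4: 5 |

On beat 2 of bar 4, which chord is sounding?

Beat 2 of bar 4 is beat (4−1)×5 + 2 = 17 overall.
Running totals: Eb6 ends at 2, Eb7 ends at 5, Bbadd9 ends at 7, C#dim ends at 14, Em ends at 17.
Beat 17 falls within Em.

Em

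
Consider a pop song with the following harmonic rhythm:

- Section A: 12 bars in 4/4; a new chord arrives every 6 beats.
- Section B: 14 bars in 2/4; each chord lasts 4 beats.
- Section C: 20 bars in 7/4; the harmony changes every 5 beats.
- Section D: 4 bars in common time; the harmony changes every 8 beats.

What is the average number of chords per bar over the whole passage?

A: 12 bars of 4 beats is 48 beats; at 6 beats each that's 8 chords.
B: 14 bars of 2 beats is 28 beats; at 4 beats each that's 7 chords.
C: 20 bars of 7 beats is 140 beats; at 5 beats each that's 28 chords.
D: 4 bars of 4 beats is 16 beats; at 8 beats each that's 2 chords.
Overall: 45 chords over 50 bars → 45/50 = 0.9 chords per bar.

0.9 chords per bar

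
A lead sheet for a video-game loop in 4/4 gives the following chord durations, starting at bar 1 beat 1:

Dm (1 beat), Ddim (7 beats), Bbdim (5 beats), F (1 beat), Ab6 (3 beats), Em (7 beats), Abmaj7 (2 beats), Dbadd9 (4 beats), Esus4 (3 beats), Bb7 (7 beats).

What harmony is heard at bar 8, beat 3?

Beat 3 of bar 8 is beat (8−1)×4 + 3 = 31 overall.
Running totals: Dm ends at 1, Ddim ends at 8, Bbdim ends at 13, F ends at 14, Ab6 ends at 17, Em ends at 24, Abmaj7 ends at 26, Dbadd9 ends at 30, Esus4 ends at 33.
Beat 31 falls within Esus4.

Esus4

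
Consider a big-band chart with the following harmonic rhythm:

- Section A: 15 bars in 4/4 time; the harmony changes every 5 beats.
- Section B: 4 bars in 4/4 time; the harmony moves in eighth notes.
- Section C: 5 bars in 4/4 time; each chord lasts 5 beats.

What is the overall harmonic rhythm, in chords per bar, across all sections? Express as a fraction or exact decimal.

A: 15 bars of 4 beats is 60 beats; at 5 beats each that's 12 chords.
B: 4 bars of 4 beats is 16 beats; at 0.5 beats each that's 32 chords.
C: 5 bars of 4 beats is 20 beats; at 5 beats each that's 4 chords.
Overall: 48 chords over 24 bars → 48/24 = 2 chords per bar.

2 chords per bar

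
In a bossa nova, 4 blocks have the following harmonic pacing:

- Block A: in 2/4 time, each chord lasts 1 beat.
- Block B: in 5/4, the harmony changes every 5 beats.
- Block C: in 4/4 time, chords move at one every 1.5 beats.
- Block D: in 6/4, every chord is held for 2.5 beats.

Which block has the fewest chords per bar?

Block B

A: each chord is 1 beat in 2/4, so 2 per bar.
B: each chord is 5 beats in 5/4, so 1 per bar.
C: each chord is 1.5 beats in 4/4, so 8/3 per bar.
D: each chord is 2.5 beats in 6/4, so 2.4 per bar.
Slowest is B at 1 chords/bar.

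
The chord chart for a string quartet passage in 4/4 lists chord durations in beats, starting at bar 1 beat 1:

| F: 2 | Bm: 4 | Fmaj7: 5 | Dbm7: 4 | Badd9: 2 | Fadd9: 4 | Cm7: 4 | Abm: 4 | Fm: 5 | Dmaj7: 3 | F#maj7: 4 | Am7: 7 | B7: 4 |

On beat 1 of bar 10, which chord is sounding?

Dmaj7

Beat 1 of bar 10 is beat (10−1)×4 + 1 = 37 overall.
Running totals: F ends at 2, Bm ends at 6, Fmaj7 ends at 11, Dbm7 ends at 15, Badd9 ends at 17, Fadd9 ends at 21, Cm7 ends at 25, Abm ends at 29, Fm ends at 34, Dmaj7 ends at 37.
Beat 37 falls within Dmaj7.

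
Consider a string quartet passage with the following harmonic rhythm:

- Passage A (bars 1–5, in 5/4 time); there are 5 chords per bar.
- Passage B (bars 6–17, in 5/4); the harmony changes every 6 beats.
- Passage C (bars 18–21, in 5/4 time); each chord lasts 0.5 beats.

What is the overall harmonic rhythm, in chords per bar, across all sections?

25/7 chords per bar

A: 5 bars of 5 beats is 25 beats; at 1 beat each that's 25 chords.
B: 12 bars of 5 beats is 60 beats; at 6 beats each that's 10 chords.
C: 4 bars of 5 beats is 20 beats; at 0.5 beats each that's 40 chords.
Overall: 75 chords over 21 bars → 75/21 = 25/7 chords per bar.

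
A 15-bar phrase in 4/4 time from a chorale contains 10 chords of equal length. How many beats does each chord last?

6 beats

15 bars × 4 beats/bar = 60 beats total.
60 beats ÷ 10 chords = 6 beats per chord.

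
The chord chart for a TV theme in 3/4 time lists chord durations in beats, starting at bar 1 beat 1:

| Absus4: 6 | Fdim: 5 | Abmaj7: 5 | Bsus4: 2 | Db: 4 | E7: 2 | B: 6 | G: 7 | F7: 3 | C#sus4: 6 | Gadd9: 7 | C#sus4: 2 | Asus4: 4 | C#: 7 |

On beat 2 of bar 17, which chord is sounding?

Beat 2 of bar 17 is beat (17−1)×3 + 2 = 50 overall.
Running totals: Absus4 ends at 6, Fdim ends at 11, Abmaj7 ends at 16, Bsus4 ends at 18, Db ends at 22, E7 ends at 24, B ends at 30, G ends at 37, F7 ends at 40, C#sus4 ends at 46, Gadd9 ends at 53.
Beat 50 falls within Gadd9.

Gadd9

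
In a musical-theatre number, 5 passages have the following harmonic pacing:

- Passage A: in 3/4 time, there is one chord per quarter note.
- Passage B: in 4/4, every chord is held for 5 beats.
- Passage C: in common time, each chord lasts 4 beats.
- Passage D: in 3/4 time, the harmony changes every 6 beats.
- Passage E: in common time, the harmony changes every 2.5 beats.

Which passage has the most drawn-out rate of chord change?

A: each chord is 1 beat in 3/4, so 3 per bar.
B: each chord is 5 beats in 4/4, so 0.8 per bar.
C: each chord is 4 beats in 4/4, so 1 per bar.
D: each chord is 6 beats in 3/4, so 0.5 per bar.
E: each chord is 2.5 beats in 4/4, so 1.6 per bar.
Slowest is D at 0.5 chords/bar.

Passage D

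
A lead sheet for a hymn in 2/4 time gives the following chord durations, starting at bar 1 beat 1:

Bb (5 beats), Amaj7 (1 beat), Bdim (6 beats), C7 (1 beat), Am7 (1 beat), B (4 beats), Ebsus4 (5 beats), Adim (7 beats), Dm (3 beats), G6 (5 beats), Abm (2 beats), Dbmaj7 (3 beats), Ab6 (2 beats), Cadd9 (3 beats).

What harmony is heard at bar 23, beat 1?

Beat 1 of bar 23 is beat (23−1)×2 + 1 = 45 overall.
Running totals: Bb ends at 5, Amaj7 ends at 6, Bdim ends at 12, C7 ends at 13, Am7 ends at 14, B ends at 18, Ebsus4 ends at 23, Adim ends at 30, Dm ends at 33, G6 ends at 38, Abm ends at 40, Dbmaj7 ends at 43, Ab6 ends at 45.
Beat 45 falls within Ab6.

Ab6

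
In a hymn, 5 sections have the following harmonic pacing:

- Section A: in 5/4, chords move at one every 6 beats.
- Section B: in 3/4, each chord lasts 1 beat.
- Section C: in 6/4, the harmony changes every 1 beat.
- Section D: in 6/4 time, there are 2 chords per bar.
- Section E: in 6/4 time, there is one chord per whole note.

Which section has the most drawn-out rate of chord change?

A: 5 beats/bar ÷ 6 beats/chord = 5/6 chords/bar.
B: 3 beats/bar ÷ 1 beat/chord = 3 chords/bar.
C: 6 beats/bar ÷ 1 beat/chord = 6 chords/bar.
D: 6 beats/bar ÷ 3 beats/chord = 2 chords/bar.
E: 6 beats/bar ÷ 4 beats/chord = 1.5 chords/bar.
Slowest is A at 5/6 chords/bar.

Section A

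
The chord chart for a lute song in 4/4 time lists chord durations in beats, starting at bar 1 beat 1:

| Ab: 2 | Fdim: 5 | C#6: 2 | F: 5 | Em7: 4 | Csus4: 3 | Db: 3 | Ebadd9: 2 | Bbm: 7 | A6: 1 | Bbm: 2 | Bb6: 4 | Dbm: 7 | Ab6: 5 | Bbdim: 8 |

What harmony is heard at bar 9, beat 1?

Bbm

Beat 1 of bar 9 is beat (9−1)×4 + 1 = 33 overall.
Running totals: Ab ends at 2, Fdim ends at 7, C#6 ends at 9, F ends at 14, Em7 ends at 18, Csus4 ends at 21, Db ends at 24, Ebadd9 ends at 26, Bbm ends at 33.
Beat 33 falls within Bbm.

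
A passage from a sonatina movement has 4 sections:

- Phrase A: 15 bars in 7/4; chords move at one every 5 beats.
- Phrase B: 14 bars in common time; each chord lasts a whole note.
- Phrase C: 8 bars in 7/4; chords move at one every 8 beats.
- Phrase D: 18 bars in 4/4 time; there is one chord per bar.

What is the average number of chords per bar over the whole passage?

12/11 chords per bar

A: 15 × 7 = 105 beats ÷ 5 = 21 chords.
B: 14 × 4 = 56 beats ÷ 4 = 14 chords.
C: 8 × 7 = 56 beats ÷ 8 = 7 chords.
D: 18 × 4 = 72 beats ÷ 4 = 18 chords.
Overall: 60 chords over 55 bars → 60/55 = 12/11 chords per bar.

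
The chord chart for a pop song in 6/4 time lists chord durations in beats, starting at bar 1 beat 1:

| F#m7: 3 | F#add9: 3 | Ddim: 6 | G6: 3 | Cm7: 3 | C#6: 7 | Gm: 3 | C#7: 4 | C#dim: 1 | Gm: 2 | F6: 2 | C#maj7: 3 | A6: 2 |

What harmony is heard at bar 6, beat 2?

Beat 2 of bar 6 is beat (6−1)×6 + 2 = 32 overall.
Running totals: F#m7 ends at 3, F#add9 ends at 6, Ddim ends at 12, G6 ends at 15, Cm7 ends at 18, C#6 ends at 25, Gm ends at 28, C#7 ends at 32.
Beat 32 falls within C#7.

C#7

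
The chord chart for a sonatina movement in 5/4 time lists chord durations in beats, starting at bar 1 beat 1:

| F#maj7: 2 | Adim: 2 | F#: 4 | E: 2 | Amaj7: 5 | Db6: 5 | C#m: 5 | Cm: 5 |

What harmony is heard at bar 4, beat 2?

Beat 2 of bar 4 is beat (4−1)×5 + 2 = 17 overall.
Running totals: F#maj7 ends at 2, Adim ends at 4, F# ends at 8, E ends at 10, Amaj7 ends at 15, Db6 ends at 20.
Beat 17 falls within Db6.

Db6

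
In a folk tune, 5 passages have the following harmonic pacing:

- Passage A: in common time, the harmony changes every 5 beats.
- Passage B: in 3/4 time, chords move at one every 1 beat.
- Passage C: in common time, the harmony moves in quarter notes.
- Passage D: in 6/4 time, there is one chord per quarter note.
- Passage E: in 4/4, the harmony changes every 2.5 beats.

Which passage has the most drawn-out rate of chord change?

A: each chord is 5 beats in 4/4, so 0.8 per bar.
B: each chord is 1 beat in 3/4, so 3 per bar.
C: each chord is 1 beat in 4/4, so 4 per bar.
D: each chord is 1 beat in 6/4, so 6 per bar.
E: each chord is 2.5 beats in 4/4, so 1.6 per bar.
Slowest is A at 0.8 chords/bar.

Passage A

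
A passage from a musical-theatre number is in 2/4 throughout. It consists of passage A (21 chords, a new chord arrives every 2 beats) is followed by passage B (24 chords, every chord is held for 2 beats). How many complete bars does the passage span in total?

A: 21 × 2 = 42 beats = 21 bars.
B: 24 × 2 = 48 beats = 24 bars.
Total: 21 + 24 = 45 bars.

45 bars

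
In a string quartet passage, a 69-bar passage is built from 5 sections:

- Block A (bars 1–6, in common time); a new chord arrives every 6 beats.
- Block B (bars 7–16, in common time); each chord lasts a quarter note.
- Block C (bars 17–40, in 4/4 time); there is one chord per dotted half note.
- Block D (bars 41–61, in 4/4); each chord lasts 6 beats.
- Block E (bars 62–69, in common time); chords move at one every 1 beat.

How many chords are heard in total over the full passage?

122 chords

A: 6 bars × 4 beats = 24 beats; 6 beats/chord → 4 chords.
B: 10 bars × 4 beats = 40 beats; 1 beat/chord → 40 chords.
C: 24 bars × 4 beats = 96 beats; 3 beats/chord → 32 chords.
D: 21 bars × 4 beats = 84 beats; 6 beats/chord → 14 chords.
E: 8 bars × 4 beats = 32 beats; 1 beat/chord → 32 chords.
Total: 4 + 40 + 32 + 14 + 32 = 122.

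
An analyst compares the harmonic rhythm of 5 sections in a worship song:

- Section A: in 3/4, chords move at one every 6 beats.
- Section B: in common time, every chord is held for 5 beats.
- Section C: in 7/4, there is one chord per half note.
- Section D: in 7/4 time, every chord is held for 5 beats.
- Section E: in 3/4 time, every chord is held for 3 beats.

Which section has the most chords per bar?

A: 3 beats/bar ÷ 6 beats/chord = 0.5 chords/bar.
B: 4 beats/bar ÷ 5 beats/chord = 0.8 chords/bar.
C: 7 beats/bar ÷ 2 beats/chord = 3.5 chords/bar.
D: 7 beats/bar ÷ 5 beats/chord = 1.4 chords/bar.
E: 3 beats/bar ÷ 3 beats/chord = 1 chord/bar.
Fastest is C at 3.5 chords/bar.

Section C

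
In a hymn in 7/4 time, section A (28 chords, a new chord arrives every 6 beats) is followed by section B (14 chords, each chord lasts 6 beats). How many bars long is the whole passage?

36 bars

A: 28 × 6 = 168 beats = 24 bars.
B: 14 × 6 = 84 beats = 12 bars.
Total: 24 + 12 = 36 bars.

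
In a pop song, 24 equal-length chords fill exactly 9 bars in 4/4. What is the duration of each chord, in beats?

9 bars × 4 beats/bar = 36 beats total.
36 beats ÷ 24 chords = 1.5 beats per chord.
(That is a dotted quarter note.)

1.5 beats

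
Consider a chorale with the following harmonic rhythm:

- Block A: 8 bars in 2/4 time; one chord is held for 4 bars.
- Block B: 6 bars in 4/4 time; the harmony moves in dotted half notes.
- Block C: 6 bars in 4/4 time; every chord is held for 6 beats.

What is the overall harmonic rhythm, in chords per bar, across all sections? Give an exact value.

A: 8 bars of 2 beats is 16 beats; at 8 beats each that's 2 chords.
B: 6 bars of 4 beats is 24 beats; at 3 beats each that's 8 chords.
C: 6 bars of 4 beats is 24 beats; at 6 beats each that's 4 chords.
Overall: 14 chords over 20 bars → 14/20 = 0.7 chords per bar.

0.7 chords per bar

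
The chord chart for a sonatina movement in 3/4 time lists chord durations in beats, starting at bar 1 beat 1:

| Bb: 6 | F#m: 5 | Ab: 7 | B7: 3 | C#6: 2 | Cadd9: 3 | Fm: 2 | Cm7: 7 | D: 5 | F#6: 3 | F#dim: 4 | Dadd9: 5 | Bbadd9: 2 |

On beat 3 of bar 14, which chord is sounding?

F#6

Beat 3 of bar 14 is beat (14−1)×3 + 3 = 42 overall.
Running totals: Bb ends at 6, F#m ends at 11, Ab ends at 18, B7 ends at 21, C#6 ends at 23, Cadd9 ends at 26, Fm ends at 28, Cm7 ends at 35, D ends at 40, F#6 ends at 43.
Beat 42 falls within F#6.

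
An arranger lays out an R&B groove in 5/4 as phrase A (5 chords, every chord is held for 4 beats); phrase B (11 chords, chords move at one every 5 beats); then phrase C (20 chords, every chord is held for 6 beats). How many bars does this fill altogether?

A: 5 × 4 = 20 beats = 4 bars.
B: 11 × 5 = 55 beats = 11 bars.
C: 20 × 6 = 120 beats = 24 bars.
Total: 4 + 11 + 24 = 39 bars.

39 bars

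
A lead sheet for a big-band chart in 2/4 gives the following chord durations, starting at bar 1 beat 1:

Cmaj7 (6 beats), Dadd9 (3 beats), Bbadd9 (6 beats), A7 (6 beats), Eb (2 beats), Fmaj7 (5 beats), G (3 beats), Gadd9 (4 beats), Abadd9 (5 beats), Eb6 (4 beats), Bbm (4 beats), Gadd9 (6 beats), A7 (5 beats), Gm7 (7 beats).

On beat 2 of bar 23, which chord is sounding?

Beat 2 of bar 23 is beat (23−1)×2 + 2 = 46 overall.
Running totals: Cmaj7 ends at 6, Dadd9 ends at 9, Bbadd9 ends at 15, A7 ends at 21, Eb ends at 23, Fmaj7 ends at 28, G ends at 31, Gadd9 ends at 35, Abadd9 ends at 40, Eb6 ends at 44, Bbm ends at 48.
Beat 46 falls within Bbm.

Bbm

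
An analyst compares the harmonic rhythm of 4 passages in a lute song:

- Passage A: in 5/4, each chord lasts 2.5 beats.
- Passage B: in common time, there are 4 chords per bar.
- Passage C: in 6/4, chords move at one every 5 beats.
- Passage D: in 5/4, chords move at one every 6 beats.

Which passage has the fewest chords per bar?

A: 5 beats/bar ÷ 2.5 beats/chord = 2 chords/bar.
B: 4 beats/bar ÷ 1 beat/chord = 4 chords/bar.
C: 6 beats/bar ÷ 5 beats/chord = 1.2 chords/bar.
D: 5 beats/bar ÷ 6 beats/chord = 5/6 chords/bar.
Slowest is D at 5/6 chords/bar.

Passage D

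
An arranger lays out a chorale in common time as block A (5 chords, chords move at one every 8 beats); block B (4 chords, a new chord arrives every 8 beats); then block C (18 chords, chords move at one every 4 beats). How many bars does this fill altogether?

36 bars

A: 5 × 8 = 40 beats = 10 bars.
B: 4 × 8 = 32 beats = 8 bars.
C: 18 × 4 = 72 beats = 18 bars.
Total: 10 + 8 + 18 = 36 bars.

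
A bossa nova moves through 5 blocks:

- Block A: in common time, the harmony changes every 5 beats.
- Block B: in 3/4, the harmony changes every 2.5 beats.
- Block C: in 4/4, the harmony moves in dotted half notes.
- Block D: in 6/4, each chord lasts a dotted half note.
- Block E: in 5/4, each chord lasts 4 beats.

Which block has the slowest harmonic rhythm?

A: each chord is 5 beats in 4/4, so 0.8 per bar.
B: each chord is 2.5 beats in 3/4, so 1.2 per bar.
C: each chord is 3 beats in 4/4, so 4/3 per bar.
D: each chord is 3 beats in 6/4, so 2 per bar.
E: each chord is 4 beats in 5/4, so 1.25 per bar.
Slowest is A at 0.8 chords/bar.

Block A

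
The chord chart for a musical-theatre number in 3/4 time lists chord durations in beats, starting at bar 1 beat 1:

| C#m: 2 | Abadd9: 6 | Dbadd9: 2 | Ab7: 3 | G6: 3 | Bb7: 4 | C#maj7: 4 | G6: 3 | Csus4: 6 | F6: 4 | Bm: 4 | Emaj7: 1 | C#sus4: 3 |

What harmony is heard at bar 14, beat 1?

Beat 1 of bar 14 is beat (14−1)×3 + 1 = 40 overall.
Running totals: C#m ends at 2, Abadd9 ends at 8, Dbadd9 ends at 10, Ab7 ends at 13, G6 ends at 16, Bb7 ends at 20, C#maj7 ends at 24, G6 ends at 27, Csus4 ends at 33, F6 ends at 37, Bm ends at 41.
Beat 40 falls within Bm.

Bm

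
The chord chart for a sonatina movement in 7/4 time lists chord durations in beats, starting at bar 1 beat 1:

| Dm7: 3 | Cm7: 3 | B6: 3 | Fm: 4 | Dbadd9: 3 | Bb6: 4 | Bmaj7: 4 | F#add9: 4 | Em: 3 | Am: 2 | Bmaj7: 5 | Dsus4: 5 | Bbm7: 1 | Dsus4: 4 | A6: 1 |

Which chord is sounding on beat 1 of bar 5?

Beat 1 of bar 5 is beat (5−1)×7 + 1 = 29 overall.
Running totals: Dm7 ends at 3, Cm7 ends at 6, B6 ends at 9, Fm ends at 13, Dbadd9 ends at 16, Bb6 ends at 20, Bmaj7 ends at 24, F#add9 ends at 28, Em ends at 31.
Beat 29 falls within Em.

Em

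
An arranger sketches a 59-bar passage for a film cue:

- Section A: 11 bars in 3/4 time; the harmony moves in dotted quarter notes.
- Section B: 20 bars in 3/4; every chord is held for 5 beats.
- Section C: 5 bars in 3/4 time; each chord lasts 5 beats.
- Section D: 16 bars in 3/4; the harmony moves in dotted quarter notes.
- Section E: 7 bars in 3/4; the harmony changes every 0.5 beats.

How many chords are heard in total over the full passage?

A has 33 beats and chords last 1.5 each, so 22 chords.
B has 60 beats and chords last 5 each, so 12 chords.
C has 15 beats and chords last 5 each, so 3 chords.
D has 48 beats and chords last 1.5 each, so 32 chords.
E has 21 beats and chords last 0.5 each, so 42 chords.
Total: 22 + 12 + 3 + 32 + 42 = 111.

111 chords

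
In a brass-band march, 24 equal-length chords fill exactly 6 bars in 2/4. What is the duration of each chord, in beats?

0.5 beats

6 bars × 2 beats/bar = 12 beats total.
12 beats ÷ 24 chords = 0.5 beats per chord.
(That is an eighth note.)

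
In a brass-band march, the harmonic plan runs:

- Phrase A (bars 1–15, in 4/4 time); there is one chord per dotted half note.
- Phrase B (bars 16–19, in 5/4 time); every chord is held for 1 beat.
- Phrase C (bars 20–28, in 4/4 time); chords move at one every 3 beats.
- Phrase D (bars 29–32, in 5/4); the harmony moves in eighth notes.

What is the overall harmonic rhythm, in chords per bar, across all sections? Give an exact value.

2.875 chords per bar

A: 15 bars of 4 beats is 60 beats; at 3 beats each that's 20 chords.
B: 4 bars of 5 beats is 20 beats; at 1 beat each that's 20 chords.
C: 9 bars of 4 beats is 36 beats; at 3 beats each that's 12 chords.
D: 4 bars of 5 beats is 20 beats; at 0.5 beats each that's 40 chords.
Overall: 92 chords over 32 bars → 92/32 = 2.875 chords per bar.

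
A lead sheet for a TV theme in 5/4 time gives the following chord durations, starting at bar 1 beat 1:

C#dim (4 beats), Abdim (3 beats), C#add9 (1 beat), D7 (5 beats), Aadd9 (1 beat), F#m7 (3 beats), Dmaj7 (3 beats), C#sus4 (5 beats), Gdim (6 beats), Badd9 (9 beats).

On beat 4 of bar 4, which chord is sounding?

Beat 4 of bar 4 is beat (4−1)×5 + 4 = 19 overall.
Running totals: C#dim ends at 4, Abdim ends at 7, C#add9 ends at 8, D7 ends at 13, Aadd9 ends at 14, F#m7 ends at 17, Dmaj7 ends at 20.
Beat 19 falls within Dmaj7.

Dmaj7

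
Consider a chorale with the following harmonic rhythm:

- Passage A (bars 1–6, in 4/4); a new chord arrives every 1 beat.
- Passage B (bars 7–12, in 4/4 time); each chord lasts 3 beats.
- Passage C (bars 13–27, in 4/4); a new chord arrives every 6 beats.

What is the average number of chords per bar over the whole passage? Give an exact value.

14/9 chords per bar

A: 6 bars of 4 beats is 24 beats; at 1 beat each that's 24 chords.
B: 6 bars of 4 beats is 24 beats; at 3 beats each that's 8 chords.
C: 15 bars of 4 beats is 60 beats; at 6 beats each that's 10 chords.
Overall: 42 chords over 27 bars → 42/27 = 14/9 chords per bar.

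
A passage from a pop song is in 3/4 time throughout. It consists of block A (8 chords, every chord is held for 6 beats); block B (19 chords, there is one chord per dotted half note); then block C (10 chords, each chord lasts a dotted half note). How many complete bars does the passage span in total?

A: 8 × 6 = 48 beats = 16 bars.
B: 19 × 3 = 57 beats = 19 bars.
C: 10 × 3 = 30 beats = 10 bars.
Total: 16 + 19 + 10 = 45 bars.

45 bars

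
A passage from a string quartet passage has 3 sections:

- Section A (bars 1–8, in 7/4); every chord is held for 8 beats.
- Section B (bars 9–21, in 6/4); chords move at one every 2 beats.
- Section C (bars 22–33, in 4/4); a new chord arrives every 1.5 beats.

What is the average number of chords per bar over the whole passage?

26/11 chords per bar

A: 8 × 7 = 56 beats ÷ 8 = 7 chords.
B: 13 × 6 = 78 beats ÷ 2 = 39 chords.
C: 12 × 4 = 48 beats ÷ 1.5 = 32 chords.
Overall: 78 chords over 33 bars → 78/33 = 26/11 chords per bar.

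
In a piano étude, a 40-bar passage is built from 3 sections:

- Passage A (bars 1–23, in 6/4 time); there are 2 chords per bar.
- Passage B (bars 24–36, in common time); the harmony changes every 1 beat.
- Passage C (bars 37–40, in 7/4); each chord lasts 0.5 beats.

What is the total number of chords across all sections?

154 chords

A: 23 bars × 6 beats = 138 beats; 3 beats/chord → 46 chords.
B: 13 bars × 4 beats = 52 beats; 1 beat/chord → 52 chords.
C: 4 bars × 7 beats = 28 beats; 0.5 beats/chord → 56 chords.
Total: 46 + 52 + 56 = 154.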